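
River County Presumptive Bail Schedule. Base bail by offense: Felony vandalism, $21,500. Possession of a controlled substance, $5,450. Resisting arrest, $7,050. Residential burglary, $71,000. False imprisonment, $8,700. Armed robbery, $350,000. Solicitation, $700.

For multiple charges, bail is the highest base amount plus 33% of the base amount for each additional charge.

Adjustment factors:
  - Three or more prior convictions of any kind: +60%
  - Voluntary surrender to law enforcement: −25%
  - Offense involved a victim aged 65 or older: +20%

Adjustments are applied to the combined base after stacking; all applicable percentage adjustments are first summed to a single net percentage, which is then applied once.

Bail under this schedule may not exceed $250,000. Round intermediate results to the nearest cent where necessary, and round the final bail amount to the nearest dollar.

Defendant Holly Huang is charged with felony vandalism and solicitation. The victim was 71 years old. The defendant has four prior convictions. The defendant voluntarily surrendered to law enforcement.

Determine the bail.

$33,683

Base amounts from the schedule: felony vandalism $21,500; solicitation $700.
Stacking rule: highest base plus 33% of each additional charge. Highest is felony vandalism at $21,500. Additional: $700 × 33% = $231. Combined base = $21,500 + $231 = $21,731.
Net percentage adjustment: +60% −25% +20% = +55%. $21,731 × 1.55 = $33,683.05.
$33,683.05 is within the $250,000 maximum.
Rounded to the nearest dollar: $33,683.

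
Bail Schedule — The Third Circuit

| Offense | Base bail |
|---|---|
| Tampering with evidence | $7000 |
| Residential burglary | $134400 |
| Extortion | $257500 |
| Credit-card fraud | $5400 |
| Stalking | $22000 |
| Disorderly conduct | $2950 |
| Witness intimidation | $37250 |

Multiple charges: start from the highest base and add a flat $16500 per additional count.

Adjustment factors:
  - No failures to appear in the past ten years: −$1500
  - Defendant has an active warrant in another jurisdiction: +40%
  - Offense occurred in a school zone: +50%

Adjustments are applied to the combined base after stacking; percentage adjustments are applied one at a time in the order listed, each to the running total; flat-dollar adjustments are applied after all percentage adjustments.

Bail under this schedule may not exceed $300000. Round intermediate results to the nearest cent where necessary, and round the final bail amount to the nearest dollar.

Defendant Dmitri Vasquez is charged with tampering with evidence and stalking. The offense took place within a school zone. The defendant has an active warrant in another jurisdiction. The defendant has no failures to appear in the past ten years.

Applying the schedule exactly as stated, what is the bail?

Base amounts from the schedule: tampering with evidence $7000; stalking $22000.
Stacking rule: highest base plus $16500 per additional charge. Highest is stalking at $22000; 1 additional charge → +$16500. Combined base = $38500.
Defendant has an active warrant in another jurisdiction (+40%): $38500 × 1.4 = $53900.
Offense occurred in a school zone (+50%): $53900 × 1.5 = $80850.
No failures to appear in the past ten years (−$1500 flat): $80850 − $1500 = $79350.
$79350 is within the $300000 maximum.

$79350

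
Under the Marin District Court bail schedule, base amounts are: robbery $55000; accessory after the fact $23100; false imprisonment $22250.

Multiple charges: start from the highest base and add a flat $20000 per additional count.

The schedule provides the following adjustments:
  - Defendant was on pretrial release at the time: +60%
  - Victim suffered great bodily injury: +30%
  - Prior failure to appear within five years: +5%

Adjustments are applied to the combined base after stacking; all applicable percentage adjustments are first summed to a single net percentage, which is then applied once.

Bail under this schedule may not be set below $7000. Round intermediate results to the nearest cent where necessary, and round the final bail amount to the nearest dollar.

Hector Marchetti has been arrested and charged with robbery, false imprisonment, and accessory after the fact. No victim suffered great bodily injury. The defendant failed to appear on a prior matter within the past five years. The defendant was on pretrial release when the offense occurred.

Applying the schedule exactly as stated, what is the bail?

Base amounts from the schedule: robbery $55000; false imprisonment $22250; accessory after the fact $23100.
Stacking rule: highest base plus $20000 per additional charge. Highest is robbery at $55000; 2 additional charges → +$40000. Combined base = $95000.
Net percentage adjustment: +60% +5% = +65%. $95000 × 1.65 = $156750.
$156750 is at or above the $7000 minimum.

$156750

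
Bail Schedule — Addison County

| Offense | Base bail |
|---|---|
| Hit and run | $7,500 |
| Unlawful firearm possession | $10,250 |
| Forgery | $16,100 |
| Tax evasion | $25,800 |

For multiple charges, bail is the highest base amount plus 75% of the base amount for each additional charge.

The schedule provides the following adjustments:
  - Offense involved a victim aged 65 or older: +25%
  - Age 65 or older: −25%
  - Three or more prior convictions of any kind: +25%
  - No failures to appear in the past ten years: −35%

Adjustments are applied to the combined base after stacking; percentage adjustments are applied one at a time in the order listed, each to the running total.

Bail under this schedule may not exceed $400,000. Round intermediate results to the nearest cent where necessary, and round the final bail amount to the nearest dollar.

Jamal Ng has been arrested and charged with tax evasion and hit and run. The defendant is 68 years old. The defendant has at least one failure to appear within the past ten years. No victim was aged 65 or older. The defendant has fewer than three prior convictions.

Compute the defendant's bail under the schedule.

$23,569

Base amounts from the schedule: tax evasion $25,800; hit and run $7,500.
Stacking rule: highest base plus 75% of each additional charge. Highest is tax evasion at $25,800. Additional: $7,500 × 75% = $5,625. Combined base = $25,800 + $5,625 = $31,425.
Age 65 or older (−25%): $31,425 × 0.75 = $23,568.75.
$23,568.75 is within the $400,000 maximum.
Rounded to the nearest dollar: $23,569.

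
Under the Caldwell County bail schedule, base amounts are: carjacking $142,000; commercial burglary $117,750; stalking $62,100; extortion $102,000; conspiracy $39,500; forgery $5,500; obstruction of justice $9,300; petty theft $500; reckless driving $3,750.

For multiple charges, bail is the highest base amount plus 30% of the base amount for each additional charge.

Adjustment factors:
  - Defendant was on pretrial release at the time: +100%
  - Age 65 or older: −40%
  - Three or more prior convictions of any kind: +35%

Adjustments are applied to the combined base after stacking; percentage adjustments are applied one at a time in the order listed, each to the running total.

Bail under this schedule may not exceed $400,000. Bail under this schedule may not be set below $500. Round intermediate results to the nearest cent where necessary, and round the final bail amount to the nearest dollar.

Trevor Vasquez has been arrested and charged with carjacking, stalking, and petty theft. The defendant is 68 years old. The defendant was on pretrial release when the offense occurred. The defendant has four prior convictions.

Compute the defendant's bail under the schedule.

$260,464

Base amounts from the schedule: carjacking $142,000; stalking $62,100; petty theft $500.
Stacking rule: highest base plus 30% of each additional charge. Highest is carjacking at $142,000. Additional: $62,100 × 30% = $18,630; $500 × 30% = $150. Combined base = $142,000 + $18,780 = $160,780.
Defendant was on pretrial release at the time (+100%): $160,780 × 2 = $321,560.
Age 65 or older (−40%): $321,560 × 0.6 = $192,936.
Three or more prior convictions of any kind (+35%): $192,936 × 1.35 = $260,463.60.
$260,463.60 is within the $400,000 maximum.
$260,463.60 is at or above the $500 minimum.
Rounded to the nearest dollar: $260,464.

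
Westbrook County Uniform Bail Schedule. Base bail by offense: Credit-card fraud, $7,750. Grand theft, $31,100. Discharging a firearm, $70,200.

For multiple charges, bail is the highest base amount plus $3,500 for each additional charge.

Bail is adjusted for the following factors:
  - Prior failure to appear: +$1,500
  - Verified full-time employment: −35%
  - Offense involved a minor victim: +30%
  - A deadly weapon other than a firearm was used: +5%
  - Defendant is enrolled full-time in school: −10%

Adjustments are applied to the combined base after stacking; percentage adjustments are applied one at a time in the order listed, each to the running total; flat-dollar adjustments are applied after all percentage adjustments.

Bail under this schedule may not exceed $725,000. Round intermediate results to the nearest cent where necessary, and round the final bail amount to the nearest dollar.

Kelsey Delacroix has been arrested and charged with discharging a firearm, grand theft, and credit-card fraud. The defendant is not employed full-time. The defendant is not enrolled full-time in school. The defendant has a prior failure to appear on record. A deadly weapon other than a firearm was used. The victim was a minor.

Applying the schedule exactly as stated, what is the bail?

Base amounts from the schedule: discharging a firearm $70,200; grand theft $31,100; credit-card fraud $7,750.
Stacking rule: highest base plus $3,500 per additional charge. Highest is discharging a firearm at $70,200; 2 additional charges → +$7,000. Combined base = $77,200.
Offense involved a minor victim (+30%): $77,200 × 1.3 = $100,360.
A deadly weapon other than a firearm was used (+5%): $100,360 × 1.05 = $105,378.
Prior failure to appear (+$1,500 flat): $105,378 + $1,500 = $106,878.
$106,878 is within the $725,000 maximum.

$106,878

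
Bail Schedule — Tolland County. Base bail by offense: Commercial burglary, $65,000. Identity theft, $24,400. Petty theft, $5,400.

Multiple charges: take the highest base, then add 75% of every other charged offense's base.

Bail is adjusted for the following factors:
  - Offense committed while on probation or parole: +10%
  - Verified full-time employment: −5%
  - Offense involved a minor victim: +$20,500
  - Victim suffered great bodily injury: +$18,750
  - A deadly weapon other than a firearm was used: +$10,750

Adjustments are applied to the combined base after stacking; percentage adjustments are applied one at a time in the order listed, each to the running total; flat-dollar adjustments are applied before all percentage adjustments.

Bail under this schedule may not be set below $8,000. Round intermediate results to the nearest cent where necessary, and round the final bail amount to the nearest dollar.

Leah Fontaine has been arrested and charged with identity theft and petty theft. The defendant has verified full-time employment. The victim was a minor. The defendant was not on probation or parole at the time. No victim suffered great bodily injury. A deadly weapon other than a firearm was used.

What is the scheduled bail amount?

$56,715

Base amounts from the schedule: identity theft $24,400; petty theft $5,400.
Stacking rule: highest base plus 75% of each additional charge. Highest is identity theft at $24,400. Additional: $5,400 × 75% = $4,050. Combined base = $24,400 + $4,050 = $28,450.
Offense involved a minor victim (+$20,500 flat): $28,450 + $20,500 = $48,950.
A deadly weapon other than a firearm was used (+$10,750 flat): $48,950 + $10,750 = $59,700.
Verified full-time employment (−5%): $59,700 × 0.95 = $56,715.
$56,715 is at or above the $8,000 minimum.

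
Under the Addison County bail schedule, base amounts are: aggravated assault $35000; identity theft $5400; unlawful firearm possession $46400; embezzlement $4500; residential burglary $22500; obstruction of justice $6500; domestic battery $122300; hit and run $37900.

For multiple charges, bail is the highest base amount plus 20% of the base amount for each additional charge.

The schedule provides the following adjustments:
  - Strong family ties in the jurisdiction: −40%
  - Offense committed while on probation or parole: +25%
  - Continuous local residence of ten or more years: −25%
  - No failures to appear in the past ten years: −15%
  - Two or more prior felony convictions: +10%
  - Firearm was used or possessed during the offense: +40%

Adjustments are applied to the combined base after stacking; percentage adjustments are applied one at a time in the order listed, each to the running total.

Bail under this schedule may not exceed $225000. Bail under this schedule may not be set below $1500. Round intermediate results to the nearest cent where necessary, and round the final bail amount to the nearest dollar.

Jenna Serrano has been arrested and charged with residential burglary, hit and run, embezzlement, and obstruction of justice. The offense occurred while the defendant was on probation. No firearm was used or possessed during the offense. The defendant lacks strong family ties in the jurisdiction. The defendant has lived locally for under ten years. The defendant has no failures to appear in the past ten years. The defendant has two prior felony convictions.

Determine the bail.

Base amounts from the schedule: residential burglary $22500; hit and run $37900; embezzlement $4500; obstruction of justice $6500.
Stacking rule: highest base plus 20% of each additional charge. Highest is hit and run at $37900. Additional: $22500 × 20% = $4500; $4500 × 20% = $900; $6500 × 20% = $1300. Combined base = $37900 + $6700 = $44600.
Offense committed while on probation or parole (+25%): $44600 × 1.25 = $55750.
No failures to appear in the past ten years (−15%): $55750 × 0.85 = $47387.50.
Two or more prior felony convictions (+10%): $47387.50 × 1.1 = $52126.25.
$52126.25 is within the $225000 maximum.
$52126.25 is at or above the $1500 minimum.
Rounded to the nearest dollar: $52126.

$52126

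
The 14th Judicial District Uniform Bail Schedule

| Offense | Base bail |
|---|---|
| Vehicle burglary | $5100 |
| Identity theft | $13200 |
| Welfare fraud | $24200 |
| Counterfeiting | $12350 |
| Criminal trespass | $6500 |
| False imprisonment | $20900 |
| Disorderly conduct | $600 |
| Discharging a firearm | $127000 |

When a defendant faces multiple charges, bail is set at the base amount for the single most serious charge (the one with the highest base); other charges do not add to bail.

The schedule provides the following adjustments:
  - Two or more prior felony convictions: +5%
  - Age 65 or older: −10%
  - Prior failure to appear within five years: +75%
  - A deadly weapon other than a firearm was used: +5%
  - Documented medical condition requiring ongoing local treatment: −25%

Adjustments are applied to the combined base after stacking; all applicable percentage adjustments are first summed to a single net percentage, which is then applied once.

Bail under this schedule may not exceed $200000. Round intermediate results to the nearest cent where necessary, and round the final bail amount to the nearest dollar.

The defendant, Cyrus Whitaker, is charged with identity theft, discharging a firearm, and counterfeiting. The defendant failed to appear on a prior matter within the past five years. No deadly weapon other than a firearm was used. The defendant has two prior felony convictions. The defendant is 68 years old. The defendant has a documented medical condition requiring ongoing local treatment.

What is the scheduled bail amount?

$184150

Base amounts from the schedule: identity theft $13200; discharging a firearm $127000; counterfeiting $12350.
Stacking rule: use the highest base only. Highest is discharging a firearm at $127000. Combined base = $127000.
Net percentage adjustment: +5% −10% +75% −25% = +45%. $127000 × 1.45 = $184150.
$184150 is within the $200000 maximum.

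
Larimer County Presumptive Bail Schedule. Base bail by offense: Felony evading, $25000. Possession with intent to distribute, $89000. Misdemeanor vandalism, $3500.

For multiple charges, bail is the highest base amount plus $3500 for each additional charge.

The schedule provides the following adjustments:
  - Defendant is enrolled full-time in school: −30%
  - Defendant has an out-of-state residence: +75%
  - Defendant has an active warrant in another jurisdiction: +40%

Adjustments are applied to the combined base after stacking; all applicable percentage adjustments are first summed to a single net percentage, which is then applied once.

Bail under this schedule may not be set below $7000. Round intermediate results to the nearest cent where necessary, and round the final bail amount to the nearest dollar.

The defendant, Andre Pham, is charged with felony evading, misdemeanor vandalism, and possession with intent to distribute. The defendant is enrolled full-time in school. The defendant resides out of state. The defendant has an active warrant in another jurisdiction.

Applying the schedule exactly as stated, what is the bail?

$177600

Base amounts from the schedule: felony evading $25000; misdemeanor vandalism $3500; possession with intent to distribute $89000.
Stacking rule: highest base plus $3500 per additional charge. Highest is possession with intent to distribute at $89000; 2 additional charges → +$7000. Combined base = $96000.
Net percentage adjustment: −30% +75% +40% = +85%. $96000 × 1.85 = $177600.
$177600 is at or above the $7000 minimum.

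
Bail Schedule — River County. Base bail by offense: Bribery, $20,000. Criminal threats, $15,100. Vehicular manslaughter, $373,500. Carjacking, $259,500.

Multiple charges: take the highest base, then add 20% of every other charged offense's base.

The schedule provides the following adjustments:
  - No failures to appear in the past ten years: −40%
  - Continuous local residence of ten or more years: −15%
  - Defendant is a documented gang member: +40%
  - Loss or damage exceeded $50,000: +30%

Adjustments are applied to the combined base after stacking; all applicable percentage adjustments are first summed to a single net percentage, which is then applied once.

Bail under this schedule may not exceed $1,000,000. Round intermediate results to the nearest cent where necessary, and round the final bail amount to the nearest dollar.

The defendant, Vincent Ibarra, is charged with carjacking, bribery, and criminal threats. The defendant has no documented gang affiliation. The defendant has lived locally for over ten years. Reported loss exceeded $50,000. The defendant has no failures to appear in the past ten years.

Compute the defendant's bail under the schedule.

$199,890

Base amounts from the schedule: carjacking $259,500; bribery $20,000; criminal threats $15,100.
Stacking rule: highest base plus 20% of each additional charge. Highest is carjacking at $259,500. Additional: $20,000 × 20% = $4,000; $15,100 × 20% = $3,020. Combined base = $259,500 + $7,020 = $266,520.
Net percentage adjustment: −40% −15% +30% = −25%. $266,520 × 0.75 = $199,890.
$199,890 is within the $1,000,000 maximum.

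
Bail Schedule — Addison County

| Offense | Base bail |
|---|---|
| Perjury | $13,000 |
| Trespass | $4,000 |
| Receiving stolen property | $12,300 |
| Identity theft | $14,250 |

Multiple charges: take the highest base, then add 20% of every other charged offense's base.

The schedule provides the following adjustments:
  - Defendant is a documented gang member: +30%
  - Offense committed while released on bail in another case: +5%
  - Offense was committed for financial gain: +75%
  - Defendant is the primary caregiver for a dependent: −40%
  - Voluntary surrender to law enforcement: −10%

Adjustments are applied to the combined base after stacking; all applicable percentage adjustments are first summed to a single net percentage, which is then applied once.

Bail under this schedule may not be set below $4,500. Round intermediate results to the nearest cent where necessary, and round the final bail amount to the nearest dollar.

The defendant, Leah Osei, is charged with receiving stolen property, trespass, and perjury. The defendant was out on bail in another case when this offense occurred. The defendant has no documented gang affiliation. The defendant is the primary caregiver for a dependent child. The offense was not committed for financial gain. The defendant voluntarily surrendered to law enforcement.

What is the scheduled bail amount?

Base amounts from the schedule: receiving stolen property $12,300; trespass $4,000; perjury $13,000.
Stacking rule: highest base plus 20% of each additional charge. Highest is perjury at $13,000. Additional: $12,300 × 20% = $2,460; $4,000 × 20% = $800. Combined base = $13,000 + $3,260 = $16,260.
Net percentage adjustment: +5% −40% −10% = −45%. $16,260 × 0.55 = $8,943.
$8,943 is at or above the $4,500 minimum.

$8,943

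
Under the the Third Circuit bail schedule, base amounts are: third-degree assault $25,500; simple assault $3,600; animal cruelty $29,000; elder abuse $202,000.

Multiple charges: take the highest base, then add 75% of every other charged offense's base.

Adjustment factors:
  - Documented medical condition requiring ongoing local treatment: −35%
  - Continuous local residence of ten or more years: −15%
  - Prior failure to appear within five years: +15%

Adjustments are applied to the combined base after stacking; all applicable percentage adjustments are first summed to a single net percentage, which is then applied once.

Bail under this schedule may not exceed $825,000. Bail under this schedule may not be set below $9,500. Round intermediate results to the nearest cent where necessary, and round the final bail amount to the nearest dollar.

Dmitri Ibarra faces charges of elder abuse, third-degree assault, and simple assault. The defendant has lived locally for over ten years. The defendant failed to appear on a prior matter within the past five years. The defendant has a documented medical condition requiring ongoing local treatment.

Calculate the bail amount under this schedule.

Base amounts from the schedule: elder abuse $202,000; third-degree assault $25,500; simple assault $3,600.
Stacking rule: highest base plus 75% of each additional charge. Highest is elder abuse at $202,000. Additional: $25,500 × 75% = $19,125; $3,600 × 75% = $2,700. Combined base = $202,000 + $21,825 = $223,825.
Net percentage adjustment: −35% −15% +15% = −35%. $223,825 × 0.65 = $145,486.25.
$145,486.25 is within the $825,000 maximum.
$145,486.25 is at or above the $9,500 minimum.
Rounded to the nearest dollar: $145,486.

$145,486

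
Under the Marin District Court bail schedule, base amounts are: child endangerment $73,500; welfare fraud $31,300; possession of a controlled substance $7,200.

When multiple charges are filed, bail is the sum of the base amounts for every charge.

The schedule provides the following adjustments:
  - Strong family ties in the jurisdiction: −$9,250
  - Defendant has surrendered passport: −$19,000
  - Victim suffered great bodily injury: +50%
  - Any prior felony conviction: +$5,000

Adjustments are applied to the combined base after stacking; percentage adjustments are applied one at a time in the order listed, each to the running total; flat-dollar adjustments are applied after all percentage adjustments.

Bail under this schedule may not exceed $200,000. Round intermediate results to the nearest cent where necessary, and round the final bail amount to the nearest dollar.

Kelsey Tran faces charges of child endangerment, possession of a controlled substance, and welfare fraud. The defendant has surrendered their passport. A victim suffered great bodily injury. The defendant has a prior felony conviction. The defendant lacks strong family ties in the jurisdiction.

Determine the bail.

$154,000

Base amounts from the schedule: child endangerment $73,500; possession of a controlled substance $7,200; welfare fraud $31,300.
Stacking rule: sum of all bases. $73,500 + $7,200 + $31,300 = $112,000.
Victim suffered great bodily injury (+50%): $112,000 × 1.5 = $168,000.
Defendant has surrendered passport (−$19,000 flat): $168,000 − $19,000 = $149,000.
Any prior felony conviction (+$5,000 flat): $149,000 + $5,000 = $154,000.
$154,000 is within the $200,000 maximum.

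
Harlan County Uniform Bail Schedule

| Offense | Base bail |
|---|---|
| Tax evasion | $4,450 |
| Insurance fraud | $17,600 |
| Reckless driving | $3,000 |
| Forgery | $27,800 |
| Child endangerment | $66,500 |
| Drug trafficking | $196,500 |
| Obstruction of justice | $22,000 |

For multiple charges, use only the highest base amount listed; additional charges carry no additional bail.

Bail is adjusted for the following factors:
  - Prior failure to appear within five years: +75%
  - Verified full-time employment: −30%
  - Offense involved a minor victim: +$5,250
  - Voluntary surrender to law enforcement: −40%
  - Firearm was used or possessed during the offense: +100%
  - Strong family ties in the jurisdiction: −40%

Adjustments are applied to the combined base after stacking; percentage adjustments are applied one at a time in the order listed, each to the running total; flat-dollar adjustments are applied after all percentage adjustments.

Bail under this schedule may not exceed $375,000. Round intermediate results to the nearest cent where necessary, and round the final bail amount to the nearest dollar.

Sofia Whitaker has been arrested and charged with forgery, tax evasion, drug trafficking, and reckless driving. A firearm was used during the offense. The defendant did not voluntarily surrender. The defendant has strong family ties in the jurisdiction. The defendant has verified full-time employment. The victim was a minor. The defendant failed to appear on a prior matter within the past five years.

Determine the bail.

$294,105

Base amounts from the schedule: forgery $27,800; tax evasion $4,450; drug trafficking $196,500; reckless driving $3,000.
Stacking rule: use the highest base only. Highest is drug trafficking at $196,500. Combined base = $196,500.
Prior failure to appear within five years (+75%): $196,500 × 1.75 = $343,875.
Verified full-time employment (−30%): $343,875 × 0.7 = $240,712.50.
Firearm was used or possessed during the offense (+100%): $240,712.50 × 2 = $481,425.
Strong family ties in the jurisdiction (−40%): $481,425 × 0.6 = $288,855.
Offense involved a minor victim (+$5,250 flat): $288,855 + $5,250 = $294,105.
$294,105 is within the $375,000 maximum.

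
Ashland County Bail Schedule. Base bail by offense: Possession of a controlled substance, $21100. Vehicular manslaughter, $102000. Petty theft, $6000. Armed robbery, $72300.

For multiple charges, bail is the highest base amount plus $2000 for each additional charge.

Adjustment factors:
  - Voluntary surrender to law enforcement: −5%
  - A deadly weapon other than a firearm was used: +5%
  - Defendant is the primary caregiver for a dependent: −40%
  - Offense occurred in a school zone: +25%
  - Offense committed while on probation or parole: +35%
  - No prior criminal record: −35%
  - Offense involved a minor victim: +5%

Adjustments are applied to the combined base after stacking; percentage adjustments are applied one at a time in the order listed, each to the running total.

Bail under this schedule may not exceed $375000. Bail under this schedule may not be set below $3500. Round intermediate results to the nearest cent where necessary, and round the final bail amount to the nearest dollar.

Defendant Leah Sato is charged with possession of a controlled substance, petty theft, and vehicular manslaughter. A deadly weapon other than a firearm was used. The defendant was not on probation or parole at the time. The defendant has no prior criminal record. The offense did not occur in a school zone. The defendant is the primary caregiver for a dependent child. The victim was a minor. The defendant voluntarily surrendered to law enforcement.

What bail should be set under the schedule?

$43298

Base amounts from the schedule: possession of a controlled substance $21100; petty theft $6000; vehicular manslaughter $102000.
Stacking rule: highest base plus $2000 per additional charge. Highest is vehicular manslaughter at $102000; 2 additional charges → +$4000. Combined base = $106000.
Voluntary surrender to law enforcement (−5%): $106000 × 0.95 = $100700.
A deadly weapon other than a firearm was used (+5%): $100700 × 1.05 = $105735.
Defendant is the primary caregiver for a dependent (−40%): $105735 × 0.6 = $63441.
No prior criminal record (−35%): $63441 × 0.65 = $41236.65.
Offense involved a minor victim (+5%): $41236.65 × 1.05 = $43298.48.
$43298.48 is within the $375000 maximum.
$43298.48 is at or above the $3500 minimum.
Rounded to the nearest dollar: $43298.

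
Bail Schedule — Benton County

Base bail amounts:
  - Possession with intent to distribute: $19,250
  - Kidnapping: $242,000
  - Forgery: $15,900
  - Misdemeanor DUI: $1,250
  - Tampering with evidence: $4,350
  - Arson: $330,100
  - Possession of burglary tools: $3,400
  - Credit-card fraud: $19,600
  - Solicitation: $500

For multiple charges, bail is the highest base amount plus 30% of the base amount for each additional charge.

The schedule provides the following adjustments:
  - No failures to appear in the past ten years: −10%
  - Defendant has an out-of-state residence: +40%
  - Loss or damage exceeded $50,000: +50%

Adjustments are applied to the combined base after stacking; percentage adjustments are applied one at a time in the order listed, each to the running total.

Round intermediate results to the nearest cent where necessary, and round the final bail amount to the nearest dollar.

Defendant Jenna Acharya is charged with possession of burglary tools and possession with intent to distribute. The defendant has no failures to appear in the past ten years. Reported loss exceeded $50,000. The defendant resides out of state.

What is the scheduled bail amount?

$38,310

Base amounts from the schedule: possession of burglary tools $3,400; possession with intent to distribute $19,250.
Stacking rule: highest base plus 30% of each additional charge. Highest is possession with intent to distribute at $19,250. Additional: $3,400 × 30% = $1,020. Combined base = $19,250 + $1,020 = $20,270.
No failures to appear in the past ten years (−10%): $20,270 × 0.9 = $18,243.
Defendant has an out-of-state residence (+40%): $18,243 × 1.4 = $25,540.20.
Loss or damage exceeded $50,000 (+50%): $25,540.20 × 1.5 = $38,310.30.
Rounded to the nearest dollar: $38,310.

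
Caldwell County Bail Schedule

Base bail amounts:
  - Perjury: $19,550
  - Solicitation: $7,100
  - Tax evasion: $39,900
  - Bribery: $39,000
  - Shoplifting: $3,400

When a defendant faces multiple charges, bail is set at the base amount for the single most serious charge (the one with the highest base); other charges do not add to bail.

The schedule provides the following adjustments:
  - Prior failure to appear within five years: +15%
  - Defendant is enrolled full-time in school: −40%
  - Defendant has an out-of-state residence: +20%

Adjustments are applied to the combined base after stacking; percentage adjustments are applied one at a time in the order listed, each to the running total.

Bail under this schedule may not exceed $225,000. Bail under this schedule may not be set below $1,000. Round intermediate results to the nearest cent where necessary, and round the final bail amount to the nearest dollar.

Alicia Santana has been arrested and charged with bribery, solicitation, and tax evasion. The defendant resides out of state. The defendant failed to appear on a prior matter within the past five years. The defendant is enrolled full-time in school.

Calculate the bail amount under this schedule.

$33,037

Base amounts from the schedule: bribery $39,000; solicitation $7,100; tax evasion $39,900.
Stacking rule: use the highest base only. Highest is tax evasion at $39,900. Combined base = $39,900.
Prior failure to appear within five years (+15%): $39,900 × 1.15 = $45,885.
Defendant is enrolled full-time in school (−40%): $45,885 × 0.6 = $27,531.
Defendant has an out-of-state residence (+20%): $27,531 × 1.2 = $33,037.20.
$33,037.20 is within the $225,000 maximum.
$33,037.20 is at or above the $1,000 minimum.
Rounded to the nearest dollar: $33,037.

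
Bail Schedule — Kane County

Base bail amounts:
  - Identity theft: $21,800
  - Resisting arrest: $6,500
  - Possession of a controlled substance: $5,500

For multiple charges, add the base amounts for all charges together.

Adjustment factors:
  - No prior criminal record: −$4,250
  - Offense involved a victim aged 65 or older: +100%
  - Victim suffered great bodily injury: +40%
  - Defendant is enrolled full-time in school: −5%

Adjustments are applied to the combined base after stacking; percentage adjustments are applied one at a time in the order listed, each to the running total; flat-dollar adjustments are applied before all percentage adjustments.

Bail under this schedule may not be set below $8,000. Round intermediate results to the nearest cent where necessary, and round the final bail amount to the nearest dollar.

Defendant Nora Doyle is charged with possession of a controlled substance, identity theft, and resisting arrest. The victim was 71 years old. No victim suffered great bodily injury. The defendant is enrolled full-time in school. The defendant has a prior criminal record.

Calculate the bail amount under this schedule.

$64,220

Base amounts from the schedule: possession of a controlled substance $5,500; identity theft $21,800; resisting arrest $6,500.
Stacking rule: sum of all bases. $5,500 + $21,800 + $6,500 = $33,800.
Offense involved a victim aged 65 or older (+100%): $33,800 × 2 = $67,600.
Defendant is enrolled full-time in school (−5%): $67,600 × 0.95 = $64,220.
$64,220 is at or above the $8,000 minimum.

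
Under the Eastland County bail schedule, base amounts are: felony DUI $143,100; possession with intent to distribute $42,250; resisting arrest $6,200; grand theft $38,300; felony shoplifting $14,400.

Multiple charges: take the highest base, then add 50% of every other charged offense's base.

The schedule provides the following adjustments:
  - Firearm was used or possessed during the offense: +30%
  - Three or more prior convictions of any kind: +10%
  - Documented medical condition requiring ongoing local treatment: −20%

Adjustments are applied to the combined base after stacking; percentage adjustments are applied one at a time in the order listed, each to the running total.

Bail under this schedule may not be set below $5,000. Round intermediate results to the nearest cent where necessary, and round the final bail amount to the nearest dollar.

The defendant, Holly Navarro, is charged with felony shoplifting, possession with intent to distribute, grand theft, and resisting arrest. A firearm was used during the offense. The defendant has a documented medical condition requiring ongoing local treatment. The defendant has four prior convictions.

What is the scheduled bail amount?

$82,025

Base amounts from the schedule: felony shoplifting $14,400; possession with intent to distribute $42,250; grand theft $38,300; resisting arrest $6,200.
Stacking rule: highest base plus 50% of each additional charge. Highest is possession with intent to distribute at $42,250. Additional: $14,400 × 50% = $7,200; $38,300 × 50% = $19,150; $6,200 × 50% = $3,100. Combined base = $42,250 + $29,450 = $71,700.
Firearm was used or possessed during the offense (+30%): $71,700 × 1.3 = $93,210.
Three or more prior convictions of any kind (+10%): $93,210 × 1.1 = $102,531.
Documented medical condition requiring ongoing local treatment (−20%): $102,531 × 0.8 = $82,024.80.
$82,024.80 is at or above the $5,000 minimum.
Rounded to the nearest dollar: $82,025.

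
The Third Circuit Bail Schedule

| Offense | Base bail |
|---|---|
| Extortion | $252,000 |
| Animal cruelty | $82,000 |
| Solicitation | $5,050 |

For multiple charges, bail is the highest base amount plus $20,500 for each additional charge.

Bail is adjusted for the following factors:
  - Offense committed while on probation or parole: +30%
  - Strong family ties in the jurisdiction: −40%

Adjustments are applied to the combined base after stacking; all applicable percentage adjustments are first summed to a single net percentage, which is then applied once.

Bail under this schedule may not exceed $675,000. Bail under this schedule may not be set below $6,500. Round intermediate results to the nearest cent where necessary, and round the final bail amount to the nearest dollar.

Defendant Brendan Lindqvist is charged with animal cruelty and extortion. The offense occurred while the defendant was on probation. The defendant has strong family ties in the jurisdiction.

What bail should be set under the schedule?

Base amounts from the schedule: animal cruelty $82,000; extortion $252,000.
Stacking rule: highest base plus $20,500 per additional charge. Highest is extortion at $252,000; 1 additional charge → +$20,500. Combined base = $272,500.
Net percentage adjustment: +30% −40% = −10%. $272,500 × 0.9 = $245,250.
$245,250 is within the $675,000 maximum.
$245,250 is at or above the $6,500 minimum.

$245,250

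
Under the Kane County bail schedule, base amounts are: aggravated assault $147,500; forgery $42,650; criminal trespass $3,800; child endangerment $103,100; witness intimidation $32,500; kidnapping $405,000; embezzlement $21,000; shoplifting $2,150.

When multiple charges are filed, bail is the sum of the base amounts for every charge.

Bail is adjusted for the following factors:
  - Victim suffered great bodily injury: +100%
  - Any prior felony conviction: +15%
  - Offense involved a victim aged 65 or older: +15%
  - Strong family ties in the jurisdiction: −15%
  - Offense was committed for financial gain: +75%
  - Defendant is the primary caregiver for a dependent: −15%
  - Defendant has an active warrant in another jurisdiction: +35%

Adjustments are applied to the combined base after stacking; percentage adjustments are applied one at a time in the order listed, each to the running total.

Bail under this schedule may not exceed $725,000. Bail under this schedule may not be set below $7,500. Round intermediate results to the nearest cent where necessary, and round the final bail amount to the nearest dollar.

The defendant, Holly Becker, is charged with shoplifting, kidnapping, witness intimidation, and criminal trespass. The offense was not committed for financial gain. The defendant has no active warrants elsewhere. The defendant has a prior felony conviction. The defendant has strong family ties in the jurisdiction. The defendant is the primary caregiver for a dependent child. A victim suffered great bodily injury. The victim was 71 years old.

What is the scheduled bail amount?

$725,000

Base amounts from the schedule: shoplifting $2,150; kidnapping $405,000; witness intimidation $32,500; criminal trespass $3,800.
Stacking rule: sum of all bases. $2,150 + $405,000 + $32,500 + $3,800 = $443,450.
Victim suffered great bodily injury (+100%): $443,450 × 2 = $886,900.
Any prior felony conviction (+15%): $886,900 × 1.15 = $1,019,935.
Offense involved a victim aged 65 or older (+15%): $1,019,935 × 1.15 = $1,172,925.25.
Strong family ties in the jurisdiction (−15%): $1,172,925.25 × 0.85 = $996,986.46.
Defendant is the primary caregiver for a dependent (−15%): $996,986.46 × 0.85 = $847,438.49.
Result $847,438.49 exceeds the maximum of $725,000; bail is capped at $725,000.
$725,000 is at or above the $7,500 minimum.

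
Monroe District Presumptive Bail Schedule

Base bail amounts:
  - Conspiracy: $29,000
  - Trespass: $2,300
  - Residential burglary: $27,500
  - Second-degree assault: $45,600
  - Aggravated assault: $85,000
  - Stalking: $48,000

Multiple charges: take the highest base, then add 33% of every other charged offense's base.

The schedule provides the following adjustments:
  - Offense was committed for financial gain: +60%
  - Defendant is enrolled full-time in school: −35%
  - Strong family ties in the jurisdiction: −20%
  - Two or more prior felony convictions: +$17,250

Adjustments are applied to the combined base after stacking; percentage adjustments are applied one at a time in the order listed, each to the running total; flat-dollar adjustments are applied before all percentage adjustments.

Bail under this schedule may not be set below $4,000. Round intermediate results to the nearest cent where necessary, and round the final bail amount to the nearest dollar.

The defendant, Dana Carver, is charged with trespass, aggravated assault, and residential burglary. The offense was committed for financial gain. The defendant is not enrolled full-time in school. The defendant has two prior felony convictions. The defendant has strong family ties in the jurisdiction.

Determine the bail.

Base amounts from the schedule: trespass $2,300; aggravated assault $85,000; residential burglary $27,500.
Stacking rule: highest base plus 33% of each additional charge. Highest is aggravated assault at $85,000. Additional: $2,300 × 33% = $759; $27,500 × 33% = $9,075. Combined base = $85,000 + $9,834 = $94,834.
Two or more prior felony convictions (+$17,250 flat): $94,834 + $17,250 = $112,084.
Offense was committed for financial gain (+60%): $112,084 × 1.6 = $179,334.40.
Strong family ties in the jurisdiction (−20%): $179,334.40 × 0.8 = $143,467.52.
$143,467.52 is at or above the $4,000 minimum.
Rounded to the nearest dollar: $143,468.

$143,468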